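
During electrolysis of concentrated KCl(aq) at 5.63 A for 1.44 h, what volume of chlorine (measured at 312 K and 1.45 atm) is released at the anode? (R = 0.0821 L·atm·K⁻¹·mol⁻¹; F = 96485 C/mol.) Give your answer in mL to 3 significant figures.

2670 mL

Q = It = 5.63 × 5184 = 29190 C
Moles of electrons = 29190 / 96485 = 0.3025 mol
2Cl⁻ → Cl₂ + 2e⁻, so n(Cl₂) = 0.3025 / 2 = 0.1513 mol
V = nRT/P = 0.1513 × 0.0821 × 312 / 1.45 = 2.673 L
= 2670 mL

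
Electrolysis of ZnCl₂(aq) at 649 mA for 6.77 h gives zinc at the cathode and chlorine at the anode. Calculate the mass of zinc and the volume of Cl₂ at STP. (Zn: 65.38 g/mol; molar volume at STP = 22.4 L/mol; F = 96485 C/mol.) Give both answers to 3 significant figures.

5.36 g Zn; 1.84 L Cl₂

Q = 0.649 × 24372 = 15820 C; n(e⁻) = 15820 / 96485 = 0.1640 mol
Cathode: Zn²⁺ + 2e⁻ → Zn → n(Zn) = 0.1640/2 = 0.08200 mol → 5.36 g
Anode: 2Cl⁻ → Cl₂ + 2e⁻ → n(Cl₂) = 0.1640/2 = 0.08200 mol → 1.84 L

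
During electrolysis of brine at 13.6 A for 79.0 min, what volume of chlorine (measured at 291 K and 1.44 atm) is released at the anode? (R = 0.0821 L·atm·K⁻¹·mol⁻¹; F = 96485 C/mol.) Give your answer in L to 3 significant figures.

Q = 13.6 A × 4740 s = 64460 C
n(e⁻) = 64460 / 96485 = 0.6681 mol
2Cl⁻ → Cl₂ + 2e⁻, so n(Cl₂) = 0.6681 / 2 = 0.3341 mol
V = nRT/P = 0.3341 × 0.0821 × 291 / 1.44 = 5.543 L

5.54 L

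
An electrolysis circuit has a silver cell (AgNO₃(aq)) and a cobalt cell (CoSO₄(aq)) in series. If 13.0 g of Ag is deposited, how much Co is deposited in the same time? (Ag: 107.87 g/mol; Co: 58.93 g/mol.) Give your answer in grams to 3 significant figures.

n(Ag) = 13.0 / 107.87 = 0.1205 mol
Ag⁺ + e⁻ → Ag, so n(e⁻) = 0.1205 mol
The cells are in series, so the same charge (and hence the same n(e⁻) = 0.1205 mol) passes through both.
Co²⁺ + 2e⁻ → Co, so n(Co) = 0.1205 / 2 = 0.06025 mol
m(Co) = 0.06025 × 58.93 = 3.55 g

3.55 g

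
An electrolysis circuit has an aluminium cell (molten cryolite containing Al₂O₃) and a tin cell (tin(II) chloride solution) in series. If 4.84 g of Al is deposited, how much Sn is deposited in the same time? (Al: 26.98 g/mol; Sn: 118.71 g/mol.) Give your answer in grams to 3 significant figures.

31.9 g

n(Al) = 4.84 / 26.98 = 0.1794 mol
Al³⁺ + 3e⁻ → Al, so n(e⁻) = 3 × 0.1794 = 0.5382 mol
Since the cells are in series, n(e⁻) in the Sn cell is also 0.5382 mol.
Sn²⁺ + 2e⁻ → Sn, so n(Sn) = 0.5382 / 2 = 0.2691 mol
m(Sn) = 0.2691 × 118.71 = 31.9 g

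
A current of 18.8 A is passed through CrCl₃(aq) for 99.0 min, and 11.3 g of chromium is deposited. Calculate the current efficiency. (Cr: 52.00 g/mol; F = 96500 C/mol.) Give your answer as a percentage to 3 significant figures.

56.3%

Q = 18.8 × 5940 = 1.117×10^5 C
n(e⁻) = 1.117×10^5 / 96500 = 1.158 mol
Cr³⁺ + 3e⁻ → Cr, so theoretical n(Cr) = 0.3860 mol → 20.07 g
Efficiency = 11.3 / 20.07 = 0.5630 = 56.3%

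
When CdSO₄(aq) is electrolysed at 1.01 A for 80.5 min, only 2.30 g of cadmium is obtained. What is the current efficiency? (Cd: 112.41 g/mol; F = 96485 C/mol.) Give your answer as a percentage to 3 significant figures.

80.9%

Q = 1.01 × 4830 = 4878 C
n(e⁻) = 4878 / 96485 = 0.05056 mol
Cd²⁺ + 2e⁻ → Cd, so theoretical n(Cd) = 0.02528 mol → 2.842 g
Efficiency = 2.30 / 2.842 = 0.8093 = 80.9%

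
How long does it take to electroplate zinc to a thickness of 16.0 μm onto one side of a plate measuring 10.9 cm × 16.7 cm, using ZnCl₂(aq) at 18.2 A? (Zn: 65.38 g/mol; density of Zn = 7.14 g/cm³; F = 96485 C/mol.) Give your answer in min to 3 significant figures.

5.62 min

Plated area = 10.9 × 16.7 = 182.0 cm²
Volume = 182.0 × 16.0×10⁻⁴ cm = 0.2912 cm³
m(Zn) = 0.2912 × 7.14 = 2.079 g
n(Zn) = 2.079 / 65.38 = 0.03180 mol; n(e⁻) = 2 × 0.03180 = 0.06360 mol
Q = 0.06360 × 96485 = 6136 C
t = 6136 / 18.2 = 337.1 s = 5.62 min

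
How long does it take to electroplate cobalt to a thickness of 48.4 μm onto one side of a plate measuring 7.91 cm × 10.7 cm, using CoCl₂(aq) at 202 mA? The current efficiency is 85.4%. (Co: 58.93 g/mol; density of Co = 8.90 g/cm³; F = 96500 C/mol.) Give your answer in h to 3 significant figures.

19.2 h

Plated area = 7.91 × 10.7 = 84.64 cm²
Volume = 84.64 × 48.4×10⁻⁴ cm = 0.4097 cm³
m(Co) = 0.4097 × 8.90 = 3.646 g
n(Co) = 3.646 / 58.93 = 0.06187 mol; n(e⁻) = 2 × 0.06187 = 0.1237 mol
Q = 0.1237 × 96500 / 0.854 = 13980 C
t = 13980 / 0.202 = 69210 s = 19.2 h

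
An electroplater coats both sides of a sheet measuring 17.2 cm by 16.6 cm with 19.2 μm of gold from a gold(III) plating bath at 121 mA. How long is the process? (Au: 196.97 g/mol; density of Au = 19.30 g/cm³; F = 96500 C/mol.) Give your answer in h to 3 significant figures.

Plated area = 2 × 17.2 × 16.6 = 571.0 cm²
Volume = 571.0 × 19.2×10⁻⁴ cm = 1.096 cm³
m(Au) = 1.096 × 19.30 = 21.15 g
n(Au) = 21.15 / 196.97 = 0.1074 mol; n(e⁻) = 3 × 0.1074 = 0.3222 mol
Q = 0.3222 × 96500 = 31090 C
t = 31090 / 0.121 = 2.569×10^5 s = 71.4 h

71.4 h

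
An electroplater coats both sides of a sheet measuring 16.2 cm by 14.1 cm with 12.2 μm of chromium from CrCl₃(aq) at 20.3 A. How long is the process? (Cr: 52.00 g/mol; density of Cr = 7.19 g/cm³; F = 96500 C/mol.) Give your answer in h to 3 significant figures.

0.305 h

Plated area = 2 × 16.2 × 14.1 = 456.8 cm²
Volume = 456.8 × 12.2×10⁻⁴ cm = 0.5573 cm³
m(Cr) = 0.5573 × 7.19 = 4.007 g
n(Cr) = 4.007 / 52.00 = 0.07706 mol; n(e⁻) = 3 × 0.07706 = 0.2312 mol
Q = 0.2312 × 96500 = 22310 C
t = 22310 / 20.3 = 1099 s = 0.305 h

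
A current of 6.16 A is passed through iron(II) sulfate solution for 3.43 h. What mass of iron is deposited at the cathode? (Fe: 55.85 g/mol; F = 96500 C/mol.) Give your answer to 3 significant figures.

Charge passed = 6.16 × 12348 = 76060 C
Moles of electrons = 76060 / 96500 = 0.7882 mol
Fe²⁺ + 2e⁻ → Fe, so n(Fe) = 0.7882 / 2 = 0.3941 mol
m = 0.3941 × 55.85 = 22.0 g

22.0 g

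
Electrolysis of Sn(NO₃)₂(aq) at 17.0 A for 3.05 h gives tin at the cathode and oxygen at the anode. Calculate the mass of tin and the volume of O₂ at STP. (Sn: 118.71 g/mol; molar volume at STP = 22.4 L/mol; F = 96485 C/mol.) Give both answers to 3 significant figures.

Q = 17.0 × 10980 = 1.867×10^5 C; n(e⁻) = 1.867×10^5 / 96485 = 1.935 mol
Cathode: Sn²⁺ + 2e⁻ → Sn → n(Sn) = 1.935/2 = 0.9675 mol → 115 g
Anode: 2H₂O → O₂ + 4H⁺ + 4e⁻ → n(O₂) = 1.935/4 = 0.4838 mol → 10.8 L

115 g Sn; 10.8 L O₂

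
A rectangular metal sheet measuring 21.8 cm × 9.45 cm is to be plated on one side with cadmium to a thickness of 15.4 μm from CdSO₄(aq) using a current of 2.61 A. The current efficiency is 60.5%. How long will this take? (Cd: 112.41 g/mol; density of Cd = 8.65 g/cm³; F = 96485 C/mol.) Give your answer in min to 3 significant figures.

Plated area = 21.8 × 9.45 = 206.0 cm²
Volume = 206.0 × 15.4×10⁻⁴ cm = 0.3172 cm³
m(Cd) = 0.3172 × 8.65 = 2.744 g
n(Cd) = 2.744 / 112.41 = 0.02441 mol; n(e⁻) = 2 × 0.02441 = 0.04882 mol
Q = 0.04882 × 96485 / 0.605 = 7786 C
t = 7786 / 2.61 = 2983 s = 49.7 min

49.7 min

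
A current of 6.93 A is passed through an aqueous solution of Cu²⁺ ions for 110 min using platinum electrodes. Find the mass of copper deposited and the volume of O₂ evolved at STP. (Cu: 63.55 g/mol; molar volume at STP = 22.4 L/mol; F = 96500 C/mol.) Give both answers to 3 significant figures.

15.1 g Cu; 2.65 L O₂

Q = 6.93 × 6600 = 45740 C; n(e⁻) = 45740 / 96500 = 0.4740 mol
Cathode: Cu²⁺ + 2e⁻ → Cu → n(Cu) = 0.4740/2 = 0.2370 mol → 15.1 g
Anode: 2H₂O → O₂ + 4H⁺ + 4e⁻ → n(O₂) = 0.4740/4 = 0.1185 mol → 2.65 L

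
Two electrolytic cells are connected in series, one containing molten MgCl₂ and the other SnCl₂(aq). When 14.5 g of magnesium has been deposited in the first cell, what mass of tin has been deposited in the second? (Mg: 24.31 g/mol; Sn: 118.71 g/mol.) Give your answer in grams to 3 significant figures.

n(Mg) = 14.5 / 24.31 = 0.5965 mol
Mg²⁺ + 2e⁻ → Mg, so n(e⁻) = 2 × 0.5965 = 1.193 mol
In series, the same 1.193 mol of electrons flows through the second cell.
Sn²⁺ + 2e⁻ → Sn, so n(Sn) = 1.193 / 2 = 0.5965 mol
m(Sn) = 0.5965 × 118.71 = 70.8 g

70.8 g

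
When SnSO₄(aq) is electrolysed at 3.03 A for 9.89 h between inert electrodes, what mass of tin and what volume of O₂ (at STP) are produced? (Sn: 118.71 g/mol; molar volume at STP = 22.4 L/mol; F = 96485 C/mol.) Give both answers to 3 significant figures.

Q = 3.03 × 35604 = 1.079×10^5 C; n(e⁻) = 1.079×10^5 / 96485 = 1.118 mol
Cathode: Sn²⁺ + 2e⁻ → Sn → n(Sn) = 1.118/2 = 0.5590 mol → 66.4 g
Anode: 2H₂O → O₂ + 4H⁺ + 4e⁻ → n(O₂) = 1.118/4 = 0.2795 mol → 6.26 L

66.4 g Sn; 6.26 L O₂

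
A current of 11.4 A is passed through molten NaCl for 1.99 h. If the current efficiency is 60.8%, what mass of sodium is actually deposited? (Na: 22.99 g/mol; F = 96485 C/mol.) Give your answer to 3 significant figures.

11.8 g

Q = 11.4 × 7164 = 81670 C
n(e⁻) = 81670 / 96485 = 0.8465 mol
Na⁺ + e⁻ → Na, so theoretical m(Na) = 0.8465 × 22.99 = 19.46 g
Actual mass = 60.8% × 19.46 = 11.8 g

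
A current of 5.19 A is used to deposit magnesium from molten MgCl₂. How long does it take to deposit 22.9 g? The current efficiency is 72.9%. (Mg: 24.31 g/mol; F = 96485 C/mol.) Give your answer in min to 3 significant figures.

n(Mg) = 22.9 / 24.31 = 0.9420 mol
Mg²⁺ + 2e⁻ → Mg, so n(e⁻) = 2 × 0.9420 = 1.884 mol
Q = 1.884 × 96485 / 0.729 = 2.494×10^5 C
t = Q / I = 2.494×10^5 / 5.19 = 48050 s = 801 min

801 min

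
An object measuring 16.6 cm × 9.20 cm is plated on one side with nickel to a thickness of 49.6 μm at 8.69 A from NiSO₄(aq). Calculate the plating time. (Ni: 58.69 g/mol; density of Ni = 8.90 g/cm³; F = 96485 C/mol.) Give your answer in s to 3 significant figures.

Plated area = 16.6 × 9.20 = 152.7 cm²
Volume = 152.7 × 49.6×10⁻⁴ cm = 0.7574 cm³
m(Ni) = 0.7574 × 8.90 = 6.741 g
n(Ni) = 6.741 / 58.69 = 0.1149 mol; n(e⁻) = 2 × 0.1149 = 0.2298 mol
Q = 0.2298 × 96485 = 22170 C
t = 22170 / 8.69 = 2551 s

2550 s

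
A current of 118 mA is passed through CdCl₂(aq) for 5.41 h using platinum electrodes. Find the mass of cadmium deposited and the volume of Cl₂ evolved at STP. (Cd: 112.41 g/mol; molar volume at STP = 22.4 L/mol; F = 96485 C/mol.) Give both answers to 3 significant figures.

1.34 g Cd; 0.267 L Cl₂

Q = 0.118 × 19476 = 2298 C; n(e⁻) = 2298 / 96485 = 0.02382 mol
Cathode: Cd²⁺ + 2e⁻ → Cd → n(Cd) = 0.02382/2 = 0.01191 mol → 1.34 g
Anode: 2Cl⁻ → Cl₂ + 2e⁻ → n(Cl₂) = 0.02382/2 = 0.01191 mol → 0.267 L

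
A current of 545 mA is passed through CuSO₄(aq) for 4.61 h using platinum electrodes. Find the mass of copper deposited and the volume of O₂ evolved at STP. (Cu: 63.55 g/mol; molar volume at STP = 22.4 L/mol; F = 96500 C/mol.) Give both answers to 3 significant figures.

2.98 g Cu; 0.525 L O₂

Q = 0.545 × 16596 = 9045 C; n(e⁻) = 9045 / 96500 = 0.09373 mol
Cathode: Cu²⁺ + 2e⁻ → Cu → n(Cu) = 0.09373/2 = 0.04687 mol → 2.98 g
Anode: 2H₂O → O₂ + 4H⁺ + 4e⁻ → n(O₂) = 0.09373/4 = 0.02343 mol → 0.525 L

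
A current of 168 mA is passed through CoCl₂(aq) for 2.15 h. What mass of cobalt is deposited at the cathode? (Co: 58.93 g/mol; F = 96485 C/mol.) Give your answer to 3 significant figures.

Q = It = 0.168 × 7740 = 1300 C
n(e⁻) = Q/F = 1300/96485 = 0.01347 mol
Co²⁺ + 2e⁻ → Co, so n(Co) = 0.01347 / 2 = 0.006735 mol
m = 0.006735 × 58.93 = 0.397 g

0.397 g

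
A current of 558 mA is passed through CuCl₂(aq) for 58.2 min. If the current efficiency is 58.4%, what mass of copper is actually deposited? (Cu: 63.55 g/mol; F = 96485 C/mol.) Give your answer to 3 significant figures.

Q = 0.558 × 3492 = 1949 C
n(e⁻) = 1949 / 96485 = 0.02020 mol
Cu²⁺ + 2e⁻ → Cu, so theoretical m(Cu) = 0.01010 × 63.55 = 0.6419 g
Actual mass = 58.4% × 0.6419 = 0.375 g

0.375 g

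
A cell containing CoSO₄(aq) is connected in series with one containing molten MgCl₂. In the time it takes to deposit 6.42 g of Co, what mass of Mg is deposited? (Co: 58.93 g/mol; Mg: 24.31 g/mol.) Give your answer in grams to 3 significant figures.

2.65 g

n(Co) = 6.42 / 58.93 = 0.1089 mol
Co²⁺ + 2e⁻ → Co, so n(e⁻) = 2 × 0.1089 = 0.2178 mol
Since the cells are in series, n(e⁻) in the Mg cell is also 0.2178 mol.
Mg²⁺ + 2e⁻ → Mg, so n(Mg) = 0.2178 / 2 = 0.1089 mol
m(Mg) = 0.1089 × 24.31 = 2.65 g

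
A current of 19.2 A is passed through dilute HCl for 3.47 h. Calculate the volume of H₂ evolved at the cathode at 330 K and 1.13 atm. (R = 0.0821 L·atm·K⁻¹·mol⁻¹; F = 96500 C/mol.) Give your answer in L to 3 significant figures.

29.8 L

Q = 19.2 A × 12492 s = 2.398×10^5 C
n(e⁻) = 2.398×10^5 / 96500 = 2.485 mol
2H⁺ + 2e⁻ → H₂, so n(H₂) = 2.485 / 2 = 1.243 mol
V = nRT/P = 1.243 × 0.0821 × 330 / 1.13 = 29.80 L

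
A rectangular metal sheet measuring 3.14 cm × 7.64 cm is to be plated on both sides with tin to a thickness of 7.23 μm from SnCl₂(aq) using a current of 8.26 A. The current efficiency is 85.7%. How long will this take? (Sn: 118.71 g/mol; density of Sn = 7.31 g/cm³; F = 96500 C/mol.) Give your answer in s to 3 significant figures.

58.2 s

Plated area = 2 × 3.14 × 7.64 = 47.98 cm²
Volume = 47.98 × 7.23×10⁻⁴ cm = 0.03469 cm³
m(Sn) = 0.03469 × 7.31 = 0.2536 g
n(Sn) = 0.2536 / 118.71 = 0.002136 mol; n(e⁻) = 2 × 0.002136 = 0.004272 mol
Q = 0.004272 × 96500 / 0.857 = 481.0 C
t = 481.0 / 8.26 = 58.23 s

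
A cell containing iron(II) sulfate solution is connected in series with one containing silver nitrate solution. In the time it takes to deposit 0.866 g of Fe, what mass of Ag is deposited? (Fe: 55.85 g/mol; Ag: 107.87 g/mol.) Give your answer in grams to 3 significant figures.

n(Fe) = 0.866 / 55.85 = 0.01551 mol
Fe²⁺ + 2e⁻ → Fe, so n(e⁻) = 2 × 0.01551 = 0.03102 mol
Since the cells are in series, n(e⁻) in the Ag cell is also 0.03102 mol.
Ag⁺ + e⁻ → Ag, so n(Ag) = 0.03102 mol
m(Ag) = 0.03102 × 107.87 = 3.35 g

3.35 g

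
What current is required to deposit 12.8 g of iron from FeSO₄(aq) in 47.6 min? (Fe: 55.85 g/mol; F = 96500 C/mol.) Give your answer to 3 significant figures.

n(Fe) = 12.8 / 55.85 = 0.2292 mol
Fe²⁺ + 2e⁻ → Fe, so n(e⁻) = 2 × 0.2292 = 0.4584 mol
Q = 0.4584 × 96500 = 44240 C
I = Q / t = 44240 / 2856 s = 15.5 A

15.5 A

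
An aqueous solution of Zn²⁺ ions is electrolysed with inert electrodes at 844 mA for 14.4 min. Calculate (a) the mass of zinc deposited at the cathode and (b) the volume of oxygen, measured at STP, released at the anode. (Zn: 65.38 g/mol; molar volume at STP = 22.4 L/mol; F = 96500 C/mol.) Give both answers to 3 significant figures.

Q = 0.844 × 864 = 729.2 C; n(e⁻) = 729.2 / 96500 = 0.007556 mol
Cathode: Zn²⁺ + 2e⁻ → Zn → n(Zn) = 0.007556/2 = 0.003778 mol → 0.247 g
Anode: 2H₂O → O₂ + 4H⁺ + 4e⁻ → n(O₂) = 0.007556/4 = 0.001889 mol → 0.0423 L

0.247 g Zn; 0.0423 L O₂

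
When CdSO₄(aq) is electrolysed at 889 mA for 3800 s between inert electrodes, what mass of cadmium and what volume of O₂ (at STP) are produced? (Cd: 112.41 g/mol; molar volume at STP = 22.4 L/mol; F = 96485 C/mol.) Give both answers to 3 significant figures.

Q = 0.889 × 3800 = 3378 C; n(e⁻) = 3378 / 96485 = 0.03501 mol
Cathode: Cd²⁺ + 2e⁻ → Cd → n(Cd) = 0.03501/2 = 0.01751 mol → 1.97 g
Anode: 2H₂O → O₂ + 4H⁺ + 4e⁻ → n(O₂) = 0.03501/4 = 0.008753 mol → 0.196 L

1.97 g Cd; 0.196 L O₂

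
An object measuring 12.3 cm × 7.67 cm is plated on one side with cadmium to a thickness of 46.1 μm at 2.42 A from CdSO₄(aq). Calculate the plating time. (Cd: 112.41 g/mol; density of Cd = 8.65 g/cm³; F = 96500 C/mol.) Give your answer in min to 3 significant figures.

44.5 min

Plated area = 12.3 × 7.67 = 94.34 cm²
Volume = 94.34 × 46.1×10⁻⁴ cm = 0.4349 cm³
m(Cd) = 0.4349 × 8.65 = 3.762 g
n(Cd) = 3.762 / 112.41 = 0.03347 mol; n(e⁻) = 2 × 0.03347 = 0.06694 mol
Q = 0.06694 × 96500 = 6460 C
t = 6460 / 2.42 = 2669 s = 44.5 min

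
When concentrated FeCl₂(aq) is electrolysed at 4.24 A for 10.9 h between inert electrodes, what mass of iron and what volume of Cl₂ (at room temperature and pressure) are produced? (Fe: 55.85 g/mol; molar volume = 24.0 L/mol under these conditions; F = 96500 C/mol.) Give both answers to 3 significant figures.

Q = 4.24 × 39240 = 1.664×10^5 C; n(e⁻) = 1.664×10^5 / 96500 = 1.724 mol
Cathode: Fe²⁺ + 2e⁻ → Fe → n(Fe) = 1.724/2 = 0.8620 mol → 48.1 g
Anode: 2Cl⁻ → Cl₂ + 2e⁻ → n(Cl₂) = 1.724/2 = 0.8620 mol → 20.7 L

48.1 g Fe; 20.7 L Cl₂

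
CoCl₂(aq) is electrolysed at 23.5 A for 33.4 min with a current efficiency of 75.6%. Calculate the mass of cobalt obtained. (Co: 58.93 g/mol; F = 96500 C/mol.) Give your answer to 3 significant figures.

10.9 g

Q = 23.5 × 2004 = 47090 C
n(e⁻) = 47090 / 96500 = 0.4880 mol
Co²⁺ + 2e⁻ → Co, so theoretical m(Co) = 0.2440 × 58.93 = 14.38 g
Actual mass = 75.6% × 14.38 = 10.9 g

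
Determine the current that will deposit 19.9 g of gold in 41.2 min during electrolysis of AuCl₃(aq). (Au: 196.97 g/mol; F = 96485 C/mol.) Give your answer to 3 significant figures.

n(Au) = 19.9 / 196.97 = 0.1010 mol
Au³⁺ + 3e⁻ → Au, so n(e⁻) = 3 × 0.1010 = 0.3030 mol
Q = 0.3030 × 96485 = 29230 C
I = Q / t = 29230 / 2472 s = 11.8 A

11.8 A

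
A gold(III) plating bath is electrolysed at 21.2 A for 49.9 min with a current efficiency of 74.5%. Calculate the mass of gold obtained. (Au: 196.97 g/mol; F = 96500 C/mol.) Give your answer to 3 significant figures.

Q = 21.2 × 2994 = 63470 C
n(e⁻) = 63470 / 96500 = 0.6577 mol
Au³⁺ + 3e⁻ → Au, so theoretical m(Au) = 0.2192 × 196.97 = 43.18 g
Actual mass = 74.5% × 43.18 = 32.2 g

32.2 g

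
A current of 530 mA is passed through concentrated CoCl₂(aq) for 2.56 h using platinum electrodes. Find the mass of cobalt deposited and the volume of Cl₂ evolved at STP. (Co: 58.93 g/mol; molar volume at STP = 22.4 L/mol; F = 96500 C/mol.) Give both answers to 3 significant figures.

1.49 g Co; 0.567 L Cl₂

Q = 0.530 × 9216 = 4884 C; n(e⁻) = 4884 / 96500 = 0.05061 mol
Cathode: Co²⁺ + 2e⁻ → Co → n(Co) = 0.05061/2 = 0.02531 mol → 1.49 g
Anode: 2Cl⁻ → Cl₂ + 2e⁻ → n(Cl₂) = 0.05061/2 = 0.02531 mol → 0.567 L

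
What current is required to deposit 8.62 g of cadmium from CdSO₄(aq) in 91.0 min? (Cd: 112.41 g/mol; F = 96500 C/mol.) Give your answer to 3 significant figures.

2.71 A

n(Cd) = 8.62 / 112.41 = 0.07668 mol
Cd²⁺ + 2e⁻ → Cd, so n(e⁻) = 2 × 0.07668 = 0.1534 mol
Q = 0.1534 × 96500 = 14800 C
I = Q / t = 14800 / 5460 s = 2.71 A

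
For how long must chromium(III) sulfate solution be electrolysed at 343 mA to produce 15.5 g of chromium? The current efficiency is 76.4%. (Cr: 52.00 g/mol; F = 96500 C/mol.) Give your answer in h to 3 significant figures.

n(Cr) = 15.5 / 52.00 = 0.2981 mol
Cr³⁺ + 3e⁻ → Cr, so n(e⁻) = 3 × 0.2981 = 0.8943 mol
Q = 0.8943 × 96500 / 0.764 = 1.130×10^5 C
t = Q / I = 1.130×10^5 / 0.343 = 3.294×10^5 s = 91.5 h

91.5 h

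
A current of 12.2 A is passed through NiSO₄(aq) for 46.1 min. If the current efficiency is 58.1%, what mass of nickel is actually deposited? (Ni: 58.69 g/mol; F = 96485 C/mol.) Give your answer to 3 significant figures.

Q = 12.2 × 2766 = 33750 C
n(e⁻) = 33750 / 96485 = 0.3498 mol
Ni²⁺ + 2e⁻ → Ni, so theoretical m(Ni) = 0.1749 × 58.69 = 10.26 g
Actual mass = 58.1% × 10.26 = 5.96 g

5.96 g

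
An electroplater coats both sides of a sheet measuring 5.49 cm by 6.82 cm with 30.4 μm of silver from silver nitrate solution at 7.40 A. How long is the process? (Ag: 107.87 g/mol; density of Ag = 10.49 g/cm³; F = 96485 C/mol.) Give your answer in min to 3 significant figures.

Plated area = 2 × 5.49 × 6.82 = 74.88 cm²
Volume = 74.88 × 30.4×10⁻⁴ cm = 0.2276 cm³
m(Ag) = 0.2276 × 10.49 = 2.388 g
n(Ag) = 2.388 / 107.87 = 0.02214 mol; n(e⁻) = 0.02214 mol
Q = 0.02214 × 96485 = 2136 C
t = 2136 / 7.40 = 288.6 s = 4.81 min

4.81 min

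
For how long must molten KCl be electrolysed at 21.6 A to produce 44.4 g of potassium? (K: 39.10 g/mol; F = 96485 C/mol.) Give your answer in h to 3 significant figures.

n(K) = 44.4 / 39.10 = 1.136 mol
K⁺ + e⁻ → K, so n(e⁻) = 1.136 mol
Q = 1.136 × 96485 = 1.096×10^5 C
t = Q / I = 1.096×10^5 / 21.6 = 5074 s = 1.41 h

1.41 h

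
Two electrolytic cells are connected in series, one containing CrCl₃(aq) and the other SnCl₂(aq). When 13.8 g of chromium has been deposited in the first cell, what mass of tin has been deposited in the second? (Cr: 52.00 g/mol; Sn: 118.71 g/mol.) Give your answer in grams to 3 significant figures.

47.3 g

n(Cr) = 13.8 / 52.00 = 0.2654 mol
Cr³⁺ + 3e⁻ → Cr, so n(e⁻) = 3 × 0.2654 = 0.7962 mol
Same current for the same time ⇒ same n(e⁻) = 0.7962 mol in both cells.
Sn²⁺ + 2e⁻ → Sn, so n(Sn) = 0.7962 / 2 = 0.3981 mol
m(Sn) = 0.3981 × 118.71 = 47.3 g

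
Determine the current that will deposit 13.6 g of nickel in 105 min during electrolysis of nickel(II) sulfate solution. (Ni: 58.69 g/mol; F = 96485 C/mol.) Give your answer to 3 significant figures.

n(Ni) = 13.6 / 58.69 = 0.2317 mol
Ni²⁺ + 2e⁻ → Ni, so n(e⁻) = 2 × 0.2317 = 0.4634 mol
Q = 0.4634 × 96485 = 44710 C
I = Q / t = 44710 / 6300 s = 7.10 A

7.10 A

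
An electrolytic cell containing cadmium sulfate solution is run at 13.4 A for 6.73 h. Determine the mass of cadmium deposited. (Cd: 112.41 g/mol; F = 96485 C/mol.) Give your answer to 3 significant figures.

189 g

Q = 13.4 A × 24228 s = 3.247×10^5 C
Moles of electrons = 3.247×10^5 / 96485 = 3.365 mol
Cd²⁺ + 2e⁻ → Cd, so n(Cd) = 3.365 / 2 = 1.683 mol
m = 1.683 × 112.41 = 189 g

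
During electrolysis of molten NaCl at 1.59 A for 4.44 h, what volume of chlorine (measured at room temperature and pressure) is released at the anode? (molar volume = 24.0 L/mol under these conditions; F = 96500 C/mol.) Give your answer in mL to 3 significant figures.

Q = It = 1.59 × 15984 = 25410 C
n(e⁻) = 25410 / 96500 = 0.2633 mol
2Cl⁻ → Cl₂ + 2e⁻, so n(Cl₂) = 0.2633 / 2 = 0.1317 mol
V = 0.1317 × 24.0 = 3.161 L
= 3160 mL

3160 mL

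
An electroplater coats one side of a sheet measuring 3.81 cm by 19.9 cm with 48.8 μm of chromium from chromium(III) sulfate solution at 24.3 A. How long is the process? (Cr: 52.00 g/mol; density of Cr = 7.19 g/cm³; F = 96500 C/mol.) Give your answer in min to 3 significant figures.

10.2 min

Plated area = 3.81 × 19.9 = 75.82 cm²
Volume = 75.82 × 48.8×10⁻⁴ cm = 0.3700 cm³
m(Cr) = 0.3700 × 7.19 = 2.660 g
n(Cr) = 2.660 / 52.00 = 0.05115 mol; n(e⁻) = 3 × 0.05115 = 0.1535 mol
Q = 0.1535 × 96500 = 14810 C
t = 14810 / 24.3 = 609.5 s = 10.2 min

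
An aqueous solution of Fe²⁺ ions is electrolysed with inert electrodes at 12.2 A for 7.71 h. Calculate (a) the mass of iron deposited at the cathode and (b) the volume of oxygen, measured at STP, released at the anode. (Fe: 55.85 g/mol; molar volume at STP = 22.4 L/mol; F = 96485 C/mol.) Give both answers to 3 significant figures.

Q = 12.2 × 27756 = 3.386×10^5 C; n(e⁻) = 3.386×10^5 / 96485 = 3.509 mol
Cathode: Fe²⁺ + 2e⁻ → Fe → n(Fe) = 3.509/2 = 1.755 mol → 98.0 g
Anode: 2H₂O → O₂ + 4H⁺ + 4e⁻ → n(O₂) = 3.509/4 = 0.8773 mol → 19.7 L

98.0 g Fe; 19.7 L O₂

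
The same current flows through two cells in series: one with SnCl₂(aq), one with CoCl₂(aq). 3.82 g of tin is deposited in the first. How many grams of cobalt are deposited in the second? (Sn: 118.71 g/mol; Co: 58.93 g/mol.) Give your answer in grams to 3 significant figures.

n(Sn) = 3.82 / 118.71 = 0.03218 mol
Sn²⁺ + 2e⁻ → Sn, so n(e⁻) = 2 × 0.03218 = 0.06436 mol
Same current for the same time ⇒ same n(e⁻) = 0.06436 mol in both cells.
Co²⁺ + 2e⁻ → Co, so n(Co) = 0.06436 / 2 = 0.03218 mol
m(Co) = 0.03218 × 58.93 = 1.90 g

1.90 g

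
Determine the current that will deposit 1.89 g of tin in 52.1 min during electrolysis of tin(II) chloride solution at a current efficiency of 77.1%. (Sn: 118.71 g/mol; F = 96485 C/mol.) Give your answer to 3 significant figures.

1.27 A

n(Sn) = 1.89 / 118.71 = 0.01592 mol
Sn²⁺ + 2e⁻ → Sn, so n(e⁻) = 2 × 0.01592 = 0.03184 mol
Q = 0.03184 × 96485 / 0.771 = 3985 C
I = Q / t = 3985 / 3126 s = 1.27 A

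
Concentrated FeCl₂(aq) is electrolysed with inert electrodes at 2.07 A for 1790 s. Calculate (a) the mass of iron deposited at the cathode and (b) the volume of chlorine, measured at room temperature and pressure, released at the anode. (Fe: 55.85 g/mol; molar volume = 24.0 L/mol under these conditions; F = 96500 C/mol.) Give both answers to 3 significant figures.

Q = 2.07 × 1790 = 3705 C; n(e⁻) = 3705 / 96500 = 0.03839 mol
Cathode: Fe²⁺ + 2e⁻ → Fe → n(Fe) = 0.03839/2 = 0.01920 mol → 1.07 g
Anode: 2Cl⁻ → Cl₂ + 2e⁻ → n(Cl₂) = 0.03839/2 = 0.01920 mol → 0.461 L

1.07 g Fe; 0.461 L Cl₂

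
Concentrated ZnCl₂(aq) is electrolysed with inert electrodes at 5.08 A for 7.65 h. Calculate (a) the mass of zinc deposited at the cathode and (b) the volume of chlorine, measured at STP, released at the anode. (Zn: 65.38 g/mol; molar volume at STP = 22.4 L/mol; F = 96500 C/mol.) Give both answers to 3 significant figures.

47.4 g Zn; 16.2 L Cl₂

Q = 5.08 × 27540 = 1.399×10^5 C; n(e⁻) = 1.399×10^5 / 96500 = 1.450 mol
Cathode: Zn²⁺ + 2e⁻ → Zn → n(Zn) = 1.450/2 = 0.7250 mol → 47.4 g
Anode: 2Cl⁻ → Cl₂ + 2e⁻ → n(Cl₂) = 1.450/2 = 0.7250 mol → 16.2 L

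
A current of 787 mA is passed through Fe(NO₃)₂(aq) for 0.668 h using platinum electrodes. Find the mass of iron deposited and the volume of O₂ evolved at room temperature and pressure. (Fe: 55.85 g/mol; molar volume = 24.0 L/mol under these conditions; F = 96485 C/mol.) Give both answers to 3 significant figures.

Q = 0.787 × 2404.8 = 1893 C; n(e⁻) = 1893 / 96485 = 0.01962 mol
Cathode: Fe²⁺ + 2e⁻ → Fe → n(Fe) = 0.01962/2 = 0.009810 mol → 0.548 g
Anode: 2H₂O → O₂ + 4H⁺ + 4e⁻ → n(O₂) = 0.01962/4 = 0.004905 mol → 0.118 L

0.548 g Fe; 0.118 L O₂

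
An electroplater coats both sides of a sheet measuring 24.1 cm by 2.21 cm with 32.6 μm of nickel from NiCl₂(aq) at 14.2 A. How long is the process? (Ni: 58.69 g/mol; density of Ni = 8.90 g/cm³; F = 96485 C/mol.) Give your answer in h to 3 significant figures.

0.199 h

Plated area = 2 × 24.1 × 2.21 = 106.5 cm²
Volume = 106.5 × 32.6×10⁻⁴ cm = 0.3472 cm³
m(Ni) = 0.3472 × 8.90 = 3.090 g
n(Ni) = 3.090 / 58.69 = 0.05265 mol; n(e⁻) = 2 × 0.05265 = 0.1053 mol
Q = 0.1053 × 96485 = 10160 C
t = 10160 / 14.2 = 715.5 s = 0.199 h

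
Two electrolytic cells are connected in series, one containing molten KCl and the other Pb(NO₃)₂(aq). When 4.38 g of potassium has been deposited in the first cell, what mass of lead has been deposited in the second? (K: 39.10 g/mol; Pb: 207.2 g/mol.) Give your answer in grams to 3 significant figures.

n(K) = 4.38 / 39.10 = 0.1120 mol
K⁺ + e⁻ → K, so n(e⁻) = 0.1120 mol
In series, the same 0.1120 mol of electrons flows through the second cell.
Pb²⁺ + 2e⁻ → Pb, so n(Pb) = 0.1120 / 2 = 0.05600 mol
m(Pb) = 0.05600 × 207.2 = 11.6 g

11.6 g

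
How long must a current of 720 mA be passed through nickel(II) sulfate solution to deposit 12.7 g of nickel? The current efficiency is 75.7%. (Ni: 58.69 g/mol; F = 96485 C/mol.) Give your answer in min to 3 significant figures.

n(Ni) = 12.7 / 58.69 = 0.2164 mol
Ni²⁺ + 2e⁻ → Ni, so n(e⁻) = 2 × 0.2164 = 0.4328 mol
Q = 0.4328 × 96485 / 0.757 = 55160 C
t = Q / I = 55160 / 0.720 = 76610 s = 1280 min

1280 min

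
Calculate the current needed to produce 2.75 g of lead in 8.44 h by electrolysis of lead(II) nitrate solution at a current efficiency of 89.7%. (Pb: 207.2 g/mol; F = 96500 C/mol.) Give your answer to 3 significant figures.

0.0940 A

n(Pb) = 2.75 / 207.2 = 0.01327 mol
Pb²⁺ + 2e⁻ → Pb, so n(e⁻) = 2 × 0.01327 = 0.02654 mol
Q = 0.02654 × 96500 / 0.897 = 2855 C
I = Q / t = 2855 / 30384 s = 0.0940 A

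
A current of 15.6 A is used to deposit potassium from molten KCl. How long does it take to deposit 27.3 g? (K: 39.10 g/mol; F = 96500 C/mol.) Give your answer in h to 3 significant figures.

n(K) = 27.3 / 39.10 = 0.6982 mol
K⁺ + e⁻ → K, so n(e⁻) = 0.6982 mol
Q = 0.6982 × 96500 = 67380 C
t = Q / I = 67380 / 15.6 = 4319 s = 1.20 h

1.20 h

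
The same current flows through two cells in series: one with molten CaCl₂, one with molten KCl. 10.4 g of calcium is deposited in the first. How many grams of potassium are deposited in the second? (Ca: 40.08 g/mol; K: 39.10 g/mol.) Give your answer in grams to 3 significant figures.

n(Ca) = 10.4 / 40.08 = 0.2595 mol
Ca²⁺ + 2e⁻ → Ca, so n(e⁻) = 2 × 0.2595 = 0.5190 mol
The cells are in series, so the same charge (and hence the same n(e⁻) = 0.5190 mol) passes through both.
K⁺ + e⁻ → K, so n(K) = 0.5190 mol
m(K) = 0.5190 × 39.10 = 20.3 g

20.3 g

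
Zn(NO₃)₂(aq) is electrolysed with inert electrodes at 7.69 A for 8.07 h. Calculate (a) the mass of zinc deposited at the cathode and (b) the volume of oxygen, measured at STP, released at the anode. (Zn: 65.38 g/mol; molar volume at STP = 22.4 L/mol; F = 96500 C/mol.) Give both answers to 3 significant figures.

Q = 7.69 × 29052 = 2.234×10^5 C; n(e⁻) = 2.234×10^5 / 96500 = 2.315 mol
Cathode: Zn²⁺ + 2e⁻ → Zn → n(Zn) = 2.315/2 = 1.158 mol → 75.7 g
Anode: 2H₂O → O₂ + 4H⁺ + 4e⁻ → n(O₂) = 2.315/4 = 0.5788 mol → 13.0 L

75.7 g Zn; 13.0 L O₂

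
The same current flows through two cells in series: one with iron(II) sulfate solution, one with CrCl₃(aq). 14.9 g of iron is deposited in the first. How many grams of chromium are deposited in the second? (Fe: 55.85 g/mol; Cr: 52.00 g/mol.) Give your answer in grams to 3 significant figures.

n(Fe) = 14.9 / 55.85 = 0.2668 mol
Fe²⁺ + 2e⁻ → Fe, so n(e⁻) = 2 × 0.2668 = 0.5336 mol
In series, the same 0.5336 mol of electrons flows through the second cell.
Cr³⁺ + 3e⁻ → Cr, so n(Cr) = 0.5336 / 3 = 0.1779 mol
m(Cr) = 0.1779 × 52.00 = 9.25 g

9.25 g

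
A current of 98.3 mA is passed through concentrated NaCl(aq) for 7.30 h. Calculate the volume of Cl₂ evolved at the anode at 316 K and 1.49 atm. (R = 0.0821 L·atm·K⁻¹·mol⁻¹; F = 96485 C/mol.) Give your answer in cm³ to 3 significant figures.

233 cm³

Charge passed = 0.0983 × 26280 = 2583 C
Moles of electrons = 2583 / 96485 = 0.02677 mol
2Cl⁻ → Cl₂ + 2e⁻, so n(Cl₂) = 0.02677 / 2 = 0.01339 mol
V = nRT/P = 0.01339 × 0.0821 × 316 / 1.49 = 0.2331 L
= 233 cm³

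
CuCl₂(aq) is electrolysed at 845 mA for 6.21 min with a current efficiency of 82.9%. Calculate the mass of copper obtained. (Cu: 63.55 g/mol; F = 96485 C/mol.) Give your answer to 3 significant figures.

Q = 0.845 × 372.6 = 314.8 C
n(e⁻) = 314.8 / 96485 = 0.003263 mol
Cu²⁺ + 2e⁻ → Cu, so theoretical m(Cu) = 0.001632 × 63.55 = 0.1037 g
Actual mass = 82.9% × 0.1037 = 0.0860 g

0.0860 g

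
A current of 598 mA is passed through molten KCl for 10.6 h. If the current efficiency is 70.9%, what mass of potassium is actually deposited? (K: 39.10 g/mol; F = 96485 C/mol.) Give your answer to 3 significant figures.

Q = 0.598 × 38160 = 22820 C
n(e⁻) = 22820 / 96485 = 0.2365 mol
K⁺ + e⁻ → K, so theoretical m(K) = 0.2365 × 39.10 = 9.247 g
Actual mass = 70.9% × 9.247 = 6.56 g

6.56 g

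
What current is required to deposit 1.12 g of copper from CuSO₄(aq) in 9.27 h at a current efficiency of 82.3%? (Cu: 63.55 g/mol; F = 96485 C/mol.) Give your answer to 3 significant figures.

n(Cu) = 1.12 / 63.55 = 0.01762 mol
Cu²⁺ + 2e⁻ → Cu, so n(e⁻) = 2 × 0.01762 = 0.03524 mol
Q = 0.03524 × 96485 / 0.823 = 4131 C
I = Q / t = 4131 / 33372 s = 0.124 A

0.124 A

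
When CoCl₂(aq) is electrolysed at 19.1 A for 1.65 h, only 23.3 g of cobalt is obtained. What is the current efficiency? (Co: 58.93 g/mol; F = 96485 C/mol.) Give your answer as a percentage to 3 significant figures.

67.2%

Q = 19.1 × 5940 = 1.135×10^5 C
n(e⁻) = 1.135×10^5 / 96485 = 1.176 mol
Co²⁺ + 2e⁻ → Co, so theoretical n(Co) = 0.5880 mol → 34.65 g
Efficiency = 23.3 / 34.65 = 0.6724 = 67.2%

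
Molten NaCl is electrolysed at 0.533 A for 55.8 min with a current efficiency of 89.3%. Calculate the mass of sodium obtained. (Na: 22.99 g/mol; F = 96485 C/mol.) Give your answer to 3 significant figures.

0.380 g

Q = 0.533 × 3348 = 1784 C
n(e⁻) = 1784 / 96485 = 0.01849 mol
Na⁺ + e⁻ → Na, so theoretical m(Na) = 0.01849 × 22.99 = 0.4251 g
Actual mass = 89.3% × 0.4251 = 0.380 g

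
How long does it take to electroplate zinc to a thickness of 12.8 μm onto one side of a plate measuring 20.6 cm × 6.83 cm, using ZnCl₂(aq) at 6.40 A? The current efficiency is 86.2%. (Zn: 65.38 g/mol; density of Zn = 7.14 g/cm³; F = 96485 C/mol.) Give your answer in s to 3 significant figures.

688 s

Plated area = 20.6 × 6.83 = 140.7 cm²
Volume = 140.7 × 12.8×10⁻⁴ cm = 0.1801 cm³
m(Zn) = 0.1801 × 7.14 = 1.286 g
n(Zn) = 1.286 / 65.38 = 0.01967 mol; n(e⁻) = 2 × 0.01967 = 0.03934 mol
Q = 0.03934 × 96485 / 0.862 = 4403 C
t = 4403 / 6.40 = 688.0 s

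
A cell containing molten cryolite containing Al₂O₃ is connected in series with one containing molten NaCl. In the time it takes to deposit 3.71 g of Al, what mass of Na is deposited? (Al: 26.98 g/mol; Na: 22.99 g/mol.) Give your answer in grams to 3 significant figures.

n(Al) = 3.71 / 26.98 = 0.1375 mol
Al³⁺ + 3e⁻ → Al, so n(e⁻) = 3 × 0.1375 = 0.4125 mol
In series, the same 0.4125 mol of electrons flows through the second cell.
Na⁺ + e⁻ → Na, so n(Na) = 0.4125 mol
m(Na) = 0.4125 × 22.99 = 9.48 g

9.48 g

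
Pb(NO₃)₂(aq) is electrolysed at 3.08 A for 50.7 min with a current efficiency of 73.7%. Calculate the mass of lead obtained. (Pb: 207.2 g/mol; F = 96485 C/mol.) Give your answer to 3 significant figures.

7.41 g

Q = 3.08 × 3042 = 9369 C
n(e⁻) = 9369 / 96485 = 0.09710 mol
Pb²⁺ + 2e⁻ → Pb, so theoretical m(Pb) = 0.04855 × 207.2 = 10.06 g
Actual mass = 73.7% × 10.06 = 7.41 g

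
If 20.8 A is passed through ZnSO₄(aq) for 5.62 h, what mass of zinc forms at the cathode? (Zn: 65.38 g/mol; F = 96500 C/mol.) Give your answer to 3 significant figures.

143 g

Q = 20.8 A × 20232 s = 4.208×10^5 C
Moles of electrons = 4.208×10^5 / 96500 = 4.361 mol
Zn²⁺ + 2e⁻ → Zn, so n(Zn) = 4.361 / 2 = 2.181 mol
m = 2.181 × 65.38 = 143 g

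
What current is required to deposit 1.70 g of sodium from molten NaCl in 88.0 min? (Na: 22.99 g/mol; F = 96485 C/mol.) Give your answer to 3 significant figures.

1.35 A

n(Na) = 1.70 / 22.99 = 0.07395 mol
Na⁺ + e⁻ → Na, so n(e⁻) = 0.07395 mol
Q = 0.07395 × 96485 = 7135 C
I = Q / t = 7135 / 5280 s = 1.35 A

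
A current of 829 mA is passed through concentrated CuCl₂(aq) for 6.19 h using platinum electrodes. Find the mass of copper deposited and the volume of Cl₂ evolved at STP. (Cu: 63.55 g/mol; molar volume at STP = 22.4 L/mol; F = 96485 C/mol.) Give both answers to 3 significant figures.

6.08 g Cu; 2.14 L Cl₂

Q = 0.829 × 22284 = 18470 C; n(e⁻) = 18470 / 96485 = 0.1914 mol
Cathode: Cu²⁺ + 2e⁻ → Cu → n(Cu) = 0.1914/2 = 0.09570 mol → 6.08 g
Anode: 2Cl⁻ → Cl₂ + 2e⁻ → n(Cl₂) = 0.1914/2 = 0.09570 mol → 2.14 L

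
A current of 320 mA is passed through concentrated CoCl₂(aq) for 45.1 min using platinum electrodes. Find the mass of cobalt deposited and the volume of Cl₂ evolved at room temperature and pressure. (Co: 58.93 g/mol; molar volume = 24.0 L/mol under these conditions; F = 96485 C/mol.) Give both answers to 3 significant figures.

Q = 0.320 × 2706 = 865.9 C; n(e⁻) = 865.9 / 96485 = 0.008974 mol
Cathode: Co²⁺ + 2e⁻ → Co → n(Co) = 0.008974/2 = 0.004487 mol → 0.264 g
Anode: 2Cl⁻ → Cl₂ + 2e⁻ → n(Cl₂) = 0.008974/2 = 0.004487 mol → 0.108 L

0.264 g Co; 0.108 L Cl₂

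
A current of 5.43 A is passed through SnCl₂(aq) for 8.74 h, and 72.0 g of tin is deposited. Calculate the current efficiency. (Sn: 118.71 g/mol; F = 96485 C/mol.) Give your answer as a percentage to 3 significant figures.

68.5%

Q = 5.43 × 31464 = 1.708×10^5 C
n(e⁻) = 1.708×10^5 / 96485 = 1.770 mol
Sn²⁺ + 2e⁻ → Sn, so theoretical n(Sn) = 0.8850 mol → 105.1 g
Efficiency = 72.0 / 105.1 = 0.6851 = 68.5%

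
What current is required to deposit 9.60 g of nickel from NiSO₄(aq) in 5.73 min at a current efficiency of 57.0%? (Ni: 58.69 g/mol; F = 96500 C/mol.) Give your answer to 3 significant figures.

n(Ni) = 9.60 / 58.69 = 0.1636 mol
Ni²⁺ + 2e⁻ → Ni, so n(e⁻) = 2 × 0.1636 = 0.3272 mol
Q = 0.3272 × 96500 / 0.570 = 55390 C
I = Q / t = 55390 / 343.8 s = 161 A

161 A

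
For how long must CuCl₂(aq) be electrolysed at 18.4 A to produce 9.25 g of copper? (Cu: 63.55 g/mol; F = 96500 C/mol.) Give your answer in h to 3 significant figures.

0.424 h

n(Cu) = 9.25 / 63.55 = 0.1456 mol
Cu²⁺ + 2e⁻ → Cu, so n(e⁻) = 2 × 0.1456 = 0.2912 mol
Q = 0.2912 × 96500 = 28100 C
t = Q / I = 28100 / 18.4 = 1527 s = 0.424 h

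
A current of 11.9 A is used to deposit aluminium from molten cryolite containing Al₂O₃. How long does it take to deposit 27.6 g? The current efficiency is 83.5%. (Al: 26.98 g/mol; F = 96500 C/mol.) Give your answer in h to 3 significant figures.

n(Al) = 27.6 / 26.98 = 1.023 mol
Al³⁺ + 3e⁻ → Al, so n(e⁻) = 3 × 1.023 = 3.069 mol
Q = 3.069 × 96500 / 0.835 = 3.547×10^5 C
t = Q / I = 3.547×10^5 / 11.9 = 29810 s = 8.28 h

8.28 h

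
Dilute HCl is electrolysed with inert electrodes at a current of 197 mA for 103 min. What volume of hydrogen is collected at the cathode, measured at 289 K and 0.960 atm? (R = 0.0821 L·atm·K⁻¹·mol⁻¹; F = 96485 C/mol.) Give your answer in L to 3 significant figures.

Q = 0.197 A × 6180 s = 1217 C
n(e⁻) = 1217 / 96485 = 0.01261 mol
2H⁺ + 2e⁻ → H₂, so n(H₂) = 0.01261 / 2 = 0.006305 mol
V = nRT/P = 0.006305 × 0.0821 × 289 / 0.960 = 0.1558 L

0.156 L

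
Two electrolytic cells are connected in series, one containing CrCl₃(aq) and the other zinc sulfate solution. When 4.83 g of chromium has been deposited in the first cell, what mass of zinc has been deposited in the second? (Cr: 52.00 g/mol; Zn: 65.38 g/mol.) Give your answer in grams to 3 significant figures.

9.11 g

n(Cr) = 4.83 / 52.00 = 0.09288 mol
Cr³⁺ + 3e⁻ → Cr, so n(e⁻) = 3 × 0.09288 = 0.2786 mol
In series, the same 0.2786 mol of electrons flows through the second cell.
Zn²⁺ + 2e⁻ → Zn, so n(Zn) = 0.2786 / 2 = 0.1393 mol
m(Zn) = 0.1393 × 65.38 = 9.11 g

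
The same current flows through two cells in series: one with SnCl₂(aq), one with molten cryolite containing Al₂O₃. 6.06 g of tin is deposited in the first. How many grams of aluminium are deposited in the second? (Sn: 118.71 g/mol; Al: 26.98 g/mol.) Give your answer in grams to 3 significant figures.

0.918 g

n(Sn) = 6.06 / 118.71 = 0.05105 mol
Sn²⁺ + 2e⁻ → Sn, so n(e⁻) = 2 × 0.05105 = 0.1021 mol
In series, the same 0.1021 mol of electrons flows through the second cell.
Al³⁺ + 3e⁻ → Al, so n(Al) = 0.1021 / 3 = 0.03403 mol
m(Al) = 0.03403 × 26.98 = 0.918 g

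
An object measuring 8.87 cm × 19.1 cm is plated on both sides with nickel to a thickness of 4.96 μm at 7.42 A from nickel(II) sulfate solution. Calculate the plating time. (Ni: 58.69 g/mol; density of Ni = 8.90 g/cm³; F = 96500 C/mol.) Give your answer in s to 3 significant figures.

663 s

Plated area = 2 × 8.87 × 19.1 = 338.8 cm²
Volume = 338.8 × 4.96×10⁻⁴ cm = 0.1680 cm³
m(Ni) = 0.1680 × 8.90 = 1.495 g
n(Ni) = 1.495 / 58.69 = 0.02547 mol; n(e⁻) = 2 × 0.02547 = 0.05094 mol
Q = 0.05094 × 96500 = 4916 C
t = 4916 / 7.42 = 662.5 s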